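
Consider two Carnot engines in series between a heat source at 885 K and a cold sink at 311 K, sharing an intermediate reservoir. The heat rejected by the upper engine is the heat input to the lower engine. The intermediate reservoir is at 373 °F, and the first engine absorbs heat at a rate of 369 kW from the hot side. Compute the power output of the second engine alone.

T_m = 373 °F → (373 − 32) × 5/9 = 189.44 °C = 462.59 K.
Heat entering the second stage: Q_m = Q_H·(T_m/T_H) = 369 × 462.59/885.00 = 192.9 kW.
Second-stage efficiency η₂ = 1 − T_C/T_m = 1 − 311.00/462.59 = 0.3277, so W₂ = η₂·Q_m = 63.21 kW.

Ẇ₂ ≈ 63.21 kW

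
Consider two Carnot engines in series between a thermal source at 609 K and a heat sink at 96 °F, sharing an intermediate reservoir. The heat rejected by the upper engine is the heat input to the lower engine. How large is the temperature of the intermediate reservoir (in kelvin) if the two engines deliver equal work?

T_m ≈ 458.9 K

T_C = 96 °F → (96 − 32) × 5/9 = 35.56 °C = 308.71 K.
For reversible stages Q_m = Q_H·(T_m/T_H). Setting W₁ = Q_H(1 − T_m/T_H) equal to W₂ = Q_m(1 − T_C/T_m) = Q_H·(T_m − T_C)/T_H gives T_H − T_m = T_m − T_C, so T_m = (T_H + T_C)/2 = (609.00 + 308.71)/2 = 458.9 K.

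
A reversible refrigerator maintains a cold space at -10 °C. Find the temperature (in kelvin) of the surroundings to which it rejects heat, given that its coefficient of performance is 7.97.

T_C = -10 °C → -10 + 273.15 = 263.15 K.
COP_R = T_C/(T_H − T_C) ⇒ T_H = T_C·(1 + 1/COP_R) = 263.15 × (1 + 1/7.97) = 296 K.

T_H ≈ 296 K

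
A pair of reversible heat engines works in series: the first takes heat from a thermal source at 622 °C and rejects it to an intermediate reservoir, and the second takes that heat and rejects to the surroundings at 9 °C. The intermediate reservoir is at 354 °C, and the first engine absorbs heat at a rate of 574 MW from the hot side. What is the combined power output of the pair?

Ẇ_total ≈ 393 MW

T_H = 622 °C → 622 + 273.15 = 895.15 K.
T_C = 9 °C → 9 + 273.15 = 282.15 K.
Two reversible stages in series are equivalent to a single Carnot engine between T_H and T_C, so η_total = 1 − T_C/T_H = 1 − 282.15/895.15 = 0.6848.
W_total = η_total · Q_H = 0.6848 × 574 = 393 MW.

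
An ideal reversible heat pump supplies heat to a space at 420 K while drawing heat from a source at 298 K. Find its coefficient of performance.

Reversible heating COP: COP_HP = T_H/(T_H − T_C) = 420.00/(420.00 − 298.00) = 3.44.

COP_HP ≈ 3.44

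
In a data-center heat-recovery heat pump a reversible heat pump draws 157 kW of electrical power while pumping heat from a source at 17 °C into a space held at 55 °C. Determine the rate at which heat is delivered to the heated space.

Q̇_H ≈ 1356 kW

T_H = 55 °C → 55 + 273.15 = 328.15 K.
T_C = 17 °C → 17 + 273.15 = 290.15 K.
COP_HP = T_H/(T_H − T_C) = 328.15/38.00 = 8.6355.
Q_H = COP_HP · W = 8.6355 × 157 = 1356 kW.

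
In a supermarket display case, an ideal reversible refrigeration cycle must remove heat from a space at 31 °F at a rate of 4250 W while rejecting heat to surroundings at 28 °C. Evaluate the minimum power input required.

Ẇ_in ≈ 445 W

T_H = 28 °C → 28 + 273.15 = 301.15 K.
T_C = 31 °F → (31 − 32) × 5/9 = -0.56 °C = 272.59 K.
The reversible coefficient of performance is COP_R = T_C/(T_H − T_C) = 272.59/28.56 = 9.5461.
W = Q_C/COP_R = 4250/9.5461 = 445 W.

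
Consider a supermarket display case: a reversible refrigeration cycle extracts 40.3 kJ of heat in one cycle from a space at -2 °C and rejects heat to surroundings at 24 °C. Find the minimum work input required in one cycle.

T_H = 24 °C → 24 + 273.15 = 297.15 K.
T_C = -2 °C → -2 + 273.15 = 271.15 K.
For a reversible refrigerator, COP_R = T_C/(T_H − T_C) = 271.15/26.00 = 10.4288.
W = Q_C/COP_R = 40.3/10.4288 = 3.86 kJ.

W_in ≈ 3.86 kJ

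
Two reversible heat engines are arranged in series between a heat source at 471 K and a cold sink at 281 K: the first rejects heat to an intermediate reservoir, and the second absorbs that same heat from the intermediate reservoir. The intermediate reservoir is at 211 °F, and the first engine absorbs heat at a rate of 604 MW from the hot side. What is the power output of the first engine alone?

T_m = 211 °F → (211 − 32) × 5/9 = 99.44 °C = 372.59 K.
First-stage efficiency η₁ = 1 − T_m/T_H = 1 − 372.59/471.00 = 0.2089.
W₁ = η₁·Q_H = 0.2089 × 604 = 126 MW.

Ẇ₁ ≈ 126 MW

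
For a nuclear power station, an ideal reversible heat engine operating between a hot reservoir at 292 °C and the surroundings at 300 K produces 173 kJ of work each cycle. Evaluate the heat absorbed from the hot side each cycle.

T_H = 292 °C → 292 + 273.15 = 565.15 K.
The Carnot efficiency is η = 1 − T_C/T_H = 1 − 300.00/565.15 = 0.4692.
Q_H = W/η = 173/0.4692 = 369 kJ.

Q_H ≈ 369 kJ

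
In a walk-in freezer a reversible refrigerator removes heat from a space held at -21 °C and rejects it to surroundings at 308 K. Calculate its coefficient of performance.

COP_R ≈ 4.51

T_C = -21 °C → -21 + 273.15 = 252.15 K.
The reversible coefficient of performance is COP_R = T_C/(T_H − T_C) = 252.15/(308.00 − 252.15) = 4.51.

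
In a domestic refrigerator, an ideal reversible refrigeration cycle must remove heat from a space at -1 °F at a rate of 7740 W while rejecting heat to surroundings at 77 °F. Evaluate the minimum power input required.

T_H = 77 °F → (77 − 32) × 5/9 = 25.00 °C = 298.15 K.
T_C = -1 °F → (-1 − 32) × 5/9 = -18.33 °C = 254.82 K.
For a reversible refrigerator, COP_R = T_C/(T_H − T_C) = 254.82/43.33 = 5.8804.
W = Q_C/COP_R = 7740/5.8804 = 1320 W.

Ẇ_in ≈ 1320 W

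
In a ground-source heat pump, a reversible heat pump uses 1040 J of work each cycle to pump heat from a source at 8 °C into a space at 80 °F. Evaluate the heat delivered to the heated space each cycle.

Q_H ≈ 16700 J

T_H = 80 °F → (80 − 32) × 5/9 = 26.67 °C = 299.82 K.
T_C = 8 °C → 8 + 273.15 = 281.15 K.
The Carnot heat-pump COP is COP_HP = T_H/(T_H − T_C) = 299.82/18.67 = 16.0616.
Q_H = COP_HP · W = 16.0616 × 1040 = 16700 J.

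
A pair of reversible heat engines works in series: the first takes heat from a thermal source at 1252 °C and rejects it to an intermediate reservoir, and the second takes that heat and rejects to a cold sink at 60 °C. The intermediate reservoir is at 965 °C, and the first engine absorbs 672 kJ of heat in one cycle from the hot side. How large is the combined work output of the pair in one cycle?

W_total ≈ 525 kJ

T_H = 1252 °C → 1252 + 273.15 = 1525.15 K.
T_C = 60 °C → 60 + 273.15 = 333.15 K.
Two reversible stages in series are equivalent to a single Carnot engine between T_H and T_C, so η_total = 1 − T_C/T_H = 1 − 333.15/1525.15 = 0.7816.
W_total = η_total · Q_H = 0.7816 × 672 = 525 kJ.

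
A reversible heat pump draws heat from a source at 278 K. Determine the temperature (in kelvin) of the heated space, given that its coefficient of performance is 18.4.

T_H ≈ 294 K

COP_HP = T_H/(T_H − T_C) ⇒ T_H = T_C·COP_HP/(COP_HP − 1) = 278.00 × 18.4/(18.4 − 1) = 294 K.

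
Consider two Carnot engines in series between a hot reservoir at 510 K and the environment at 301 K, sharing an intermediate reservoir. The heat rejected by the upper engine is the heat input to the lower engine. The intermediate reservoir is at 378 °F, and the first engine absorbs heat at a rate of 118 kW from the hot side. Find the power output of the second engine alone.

Ẇ₂ ≈ 38.03 kW

T_m = 378 °F → (378 − 32) × 5/9 = 192.22 °C = 465.37 K.
Heat entering the second stage: Q_m = Q_H·(T_m/T_H) = 118 × 465.37/510.00 = 107.7 kW.
Second-stage efficiency η₂ = 1 − T_C/T_m = 1 − 301.00/465.37 = 0.3532, so W₂ = η₂·Q_m = 38.03 kW.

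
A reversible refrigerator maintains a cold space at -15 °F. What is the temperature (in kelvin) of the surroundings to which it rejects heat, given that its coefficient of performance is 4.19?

T_H ≈ 306 K

T_C = -15 °F → (-15 − 32) × 5/9 = -26.11 °C = 247.04 K.
COP_R = T_C/(T_H − T_C) ⇒ T_H = T_C·(1 + 1/COP_R) = 247.04 × (1 + 1/4.19) = 306 K.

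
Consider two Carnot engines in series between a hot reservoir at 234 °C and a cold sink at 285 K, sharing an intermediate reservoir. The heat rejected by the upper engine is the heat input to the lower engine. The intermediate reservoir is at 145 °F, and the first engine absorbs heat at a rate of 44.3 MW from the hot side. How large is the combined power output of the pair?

T_H = 234 °C → 234 + 273.15 = 507.15 K.
Two reversible stages in series are equivalent to a single Carnot engine between T_H and T_C, so η_total = 1 − T_C/T_H = 1 − 285.00/507.15 = 0.4380.
W_total = η_total · Q_H = 0.4380 × 44.3 = 19.4 MW.

Ẇ_total ≈ 19.4 MW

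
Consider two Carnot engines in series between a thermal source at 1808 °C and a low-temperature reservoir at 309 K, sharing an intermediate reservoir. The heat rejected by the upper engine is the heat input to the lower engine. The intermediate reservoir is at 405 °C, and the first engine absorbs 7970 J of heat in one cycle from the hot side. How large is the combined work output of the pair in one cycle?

W_total ≈ 6790 J

T_H = 1808 °C → 1808 + 273.15 = 2081.15 K.
Two reversible stages in series are equivalent to a single Carnot engine between T_H and T_C, so η_total = 1 − T_C/T_H = 1 − 309.00/2081.15 = 0.8515.
W_total = η_total · Q_H = 0.8515 × 7970 = 6790 J.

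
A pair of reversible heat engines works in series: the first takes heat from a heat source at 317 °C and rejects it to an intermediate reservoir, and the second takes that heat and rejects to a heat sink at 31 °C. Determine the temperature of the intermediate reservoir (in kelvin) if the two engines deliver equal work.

T_m ≈ 447 K

T_H = 317 °C → 317 + 273.15 = 590.15 K.
T_C = 31 °C → 31 + 273.15 = 304.15 K.
For reversible stages Q_m = Q_H·(T_m/T_H). Setting W₁ = Q_H(1 − T_m/T_H) equal to W₂ = Q_m(1 − T_C/T_m) = Q_H·(T_m − T_C)/T_H gives T_H − T_m = T_m − T_C, so T_m = (T_H + T_C)/2 = (590.15 + 304.15)/2 = 447 K.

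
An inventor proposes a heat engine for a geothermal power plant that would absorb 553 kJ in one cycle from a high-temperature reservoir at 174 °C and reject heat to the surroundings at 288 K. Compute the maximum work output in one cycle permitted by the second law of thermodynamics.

T_H = 174 °C → 174 + 273.15 = 447.15 K.
The upper bound on efficiency is η_max = 1 − T_C/T_H = 1 − 288.00/447.15 = 0.3559.
W_max = η_max · Q_H = 0.3559 × 553 = 196.8 kJ.

W_max ≈ 196.8 kJ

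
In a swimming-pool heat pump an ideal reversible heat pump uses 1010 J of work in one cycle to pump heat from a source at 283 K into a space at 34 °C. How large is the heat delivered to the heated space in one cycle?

T_H = 34 °C → 34 + 273.15 = 307.15 K.
COP_HP = T_H/(T_H − T_C) = 307.15/24.15 = 12.7184.
Q_H = COP_HP · W = 12.7184 × 1010 = 12800 J.

Q_H ≈ 12800 J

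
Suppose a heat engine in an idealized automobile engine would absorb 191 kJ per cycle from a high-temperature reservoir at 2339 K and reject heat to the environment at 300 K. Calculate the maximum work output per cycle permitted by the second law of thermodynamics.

W_max ≈ 167 kJ

The second-law ceiling is the Carnot efficiency, η_max = 1 − T_C/T_H = 1 − 300.00/2339.00 = 0.8717.
W_max = η_max · Q_H = 0.8717 × 191 = 167 kJ.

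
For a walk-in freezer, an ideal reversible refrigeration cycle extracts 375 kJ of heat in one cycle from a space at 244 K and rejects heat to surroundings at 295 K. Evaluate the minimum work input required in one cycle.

For a reversible refrigerator, COP_R = T_C/(T_H − T_C) = 244.00/51.00 = 4.7843.
W = Q_C/COP_R = 375/4.7843 = 78.38 kJ.

W_in ≈ 78.38 kJ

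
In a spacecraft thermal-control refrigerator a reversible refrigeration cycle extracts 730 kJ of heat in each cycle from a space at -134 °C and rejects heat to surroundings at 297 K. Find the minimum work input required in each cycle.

W_in ≈ 828 kJ

T_C = -134 °C → -134 + 273.15 = 139.15 K.
Carnot COP: COP_R = T_C/(T_H − T_C) = 139.15/157.85 = 0.8815.
W = Q_C/COP_R = 730/0.8815 = 828 kJ.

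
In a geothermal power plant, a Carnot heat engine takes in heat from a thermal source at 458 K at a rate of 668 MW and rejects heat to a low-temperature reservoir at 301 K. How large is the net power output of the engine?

Ẇ ≈ 229 MW

For a reversible engine, η = 1 − T_C/T_H = 1 − 301.00/458.00 = 0.3428.
W = η·Q_H = 0.3428 × 668 = 229 MW.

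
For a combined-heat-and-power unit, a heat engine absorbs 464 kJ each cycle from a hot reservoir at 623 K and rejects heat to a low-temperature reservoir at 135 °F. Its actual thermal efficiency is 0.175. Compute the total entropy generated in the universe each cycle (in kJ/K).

T_C = 135 °F → (135 − 32) × 5/9 = 57.22 °C = 330.37 K.
W = η·Q_H = 0.175 × 464 = 81.20 kJ, so Q_C = Q_H − W = 382.8 kJ.
Entropy balance on the reservoirs: −Q_H/T_H = -0.7448 kJ/K, +Q_C/T_C = 1.159 kJ/K.
ΔS_univ = −Q_H/T_H + Q_C/T_C = 0.414 kJ/K (> 0, since η = 0.175 < η_Carnot = 0.470).

ΔS_univ ≈ 0.414 kJ/K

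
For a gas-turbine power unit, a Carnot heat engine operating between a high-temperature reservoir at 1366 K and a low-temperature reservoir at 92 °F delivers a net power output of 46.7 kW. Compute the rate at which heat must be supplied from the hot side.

Q̇_H ≈ 60.21 kW

T_C = 92 °F → (92 − 32) × 5/9 = 33.33 °C = 306.48 K.
η_rev = 1 − T_C/T_H = 1 − 306.48/1366.00 = 0.7756.
Q_H = W/η = 46.7/0.7756 = 60.21 kW.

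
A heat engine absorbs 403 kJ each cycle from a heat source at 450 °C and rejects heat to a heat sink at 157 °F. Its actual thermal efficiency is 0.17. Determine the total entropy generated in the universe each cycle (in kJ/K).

T_H = 450 °C → 450 + 273.15 = 723.15 K.
T_C = 157 °F → (157 − 32) × 5/9 = 69.44 °C = 342.59 K.
W = η·Q_H = 0.17 × 403 = 68.51 kJ, so Q_C = Q_H − W = 334.5 kJ.
The hot reservoir loses entropy Q_H/T_H = 403/723.15 = 0.5573 kJ/K; the cold reservoir gains Q_C/T_C = 334.5/342.59 = 0.9763 kJ/K.
ΔS_univ = −Q_H/T_H + Q_C/T_C = 0.419 kJ/K (> 0, since η = 0.17 < η_Carnot = 0.526).

ΔS_univ ≈ 0.419 kJ/K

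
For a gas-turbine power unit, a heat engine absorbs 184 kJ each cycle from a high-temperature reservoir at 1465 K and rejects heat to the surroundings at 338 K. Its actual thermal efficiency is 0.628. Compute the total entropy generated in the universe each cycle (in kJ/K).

W = η·Q_H = 0.628 × 184 = 115.6 kJ, so Q_C = Q_H − W = 68.45 kJ.
The hot reservoir loses entropy Q_H/T_H = 184/1465.00 = 0.1256 kJ/K; the cold reservoir gains Q_C/T_C = 68.45/338.00 = 0.2025 kJ/K.
ΔS_univ = −Q_H/T_H + Q_C/T_C = 0.0769 kJ/K (> 0, since η = 0.628 < η_Carnot = 0.769).

ΔS_univ ≈ 0.0769 kJ/K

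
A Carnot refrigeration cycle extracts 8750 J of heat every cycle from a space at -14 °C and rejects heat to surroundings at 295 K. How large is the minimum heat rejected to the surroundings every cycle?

Q_H ≈ 9960 J

T_C = -14 °C → -14 + 273.15 = 259.15 K.
For a reversible cycle Q_H/Q_C = T_H/T_C, so Q_H = Q_C·T_H/T_C = 8750 × 295.00/259.15 = 9960 J.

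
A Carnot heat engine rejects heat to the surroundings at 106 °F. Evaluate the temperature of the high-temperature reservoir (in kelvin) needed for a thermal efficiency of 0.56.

T_C = 106 °F → (106 − 32) × 5/9 = 41.11 °C = 314.26 K.
From η = 1 − T_C/T_H, solving for T_H gives T_H = T_C/(1 − η) = 314.26/(1 − 0.56) = 714 K.

T_H ≈ 714 K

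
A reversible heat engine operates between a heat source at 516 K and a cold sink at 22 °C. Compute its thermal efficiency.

T_C = 22 °C → 22 + 273.15 = 295.15 K.
η_rev = 1 − T_C/T_H = 1 − 295.15/516.00 = 0.4280.

η ≈ 0.4280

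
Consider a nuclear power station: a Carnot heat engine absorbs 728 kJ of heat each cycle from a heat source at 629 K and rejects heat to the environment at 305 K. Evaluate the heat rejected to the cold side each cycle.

Since the cycle is reversible, η = 1 − T_C/T_H = 1 − 305.00/629.00 = 0.5151.
For a reversible cycle Q_C/Q_H = T_C/T_H, so Q_C = 728 × 305.00/629.00 = 353.0 kJ.

Q_C ≈ 353.0 kJ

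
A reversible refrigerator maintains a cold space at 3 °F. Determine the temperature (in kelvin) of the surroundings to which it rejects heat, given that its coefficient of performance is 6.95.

T_H ≈ 294.0 K

T_C = 3 °F → (3 − 32) × 5/9 = -16.11 °C = 257.04 K.
COP_R = T_C/(T_H − T_C) ⇒ T_H = T_C·(1 + 1/COP_R) = 257.04 × (1 + 1/6.95) = 294.0 K.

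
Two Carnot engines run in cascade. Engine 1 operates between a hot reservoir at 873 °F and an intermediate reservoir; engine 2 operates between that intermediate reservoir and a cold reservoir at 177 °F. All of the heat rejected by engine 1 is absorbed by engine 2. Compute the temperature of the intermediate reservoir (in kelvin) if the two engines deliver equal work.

T_H = 873 °F → (873 − 32) × 5/9 = 467.22 °C = 740.37 K.
T_C = 177 °F → (177 − 32) × 5/9 = 80.56 °C = 353.71 K.
For reversible stages Q_m = Q_H·(T_m/T_H). Setting W₁ = Q_H(1 − T_m/T_H) equal to W₂ = Q_m(1 − T_C/T_m) = Q_H·(T_m − T_C)/T_H gives T_H − T_m = T_m − T_C, so T_m = (T_H + T_C)/2 = (740.37 + 353.71)/2 = 547 K.

T_m ≈ 547 K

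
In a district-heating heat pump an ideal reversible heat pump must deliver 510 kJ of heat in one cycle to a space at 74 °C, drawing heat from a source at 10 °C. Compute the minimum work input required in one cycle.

W_in ≈ 94.02 kJ

T_H = 74 °C → 74 + 273.15 = 347.15 K.
T_C = 10 °C → 10 + 273.15 = 283.15 K.
Reversible heating COP: COP_HP = T_H/(T_H − T_C) = 347.15/64.00 = 5.4242.
W = Q_H/COP_HP = 510/5.4242 = 94.02 kJ.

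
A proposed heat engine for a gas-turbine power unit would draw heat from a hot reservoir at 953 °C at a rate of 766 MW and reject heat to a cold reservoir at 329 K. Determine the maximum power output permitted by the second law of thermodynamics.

T_H = 953 °C → 953 + 273.15 = 1226.15 K.
The upper bound on efficiency is η_max = 1 − T_C/T_H = 1 − 329.00/1226.15 = 0.7317.
W_max = η_max · Q_H = 0.7317 × 766 = 560 MW.

Ẇ_max ≈ 560 MW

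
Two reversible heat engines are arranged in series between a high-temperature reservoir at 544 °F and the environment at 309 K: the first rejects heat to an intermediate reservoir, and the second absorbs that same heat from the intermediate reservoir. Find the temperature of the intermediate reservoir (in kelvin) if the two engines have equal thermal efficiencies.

T_H = 544 °F → (544 − 32) × 5/9 = 284.44 °C = 557.59 K.
Equal efficiencies require 1 − T_m/T_H = 1 − T_C/T_m, i.e. T_m/T_H = T_C/T_m, so T_m = √(T_H·T_C) = √(557.59 × 309.00) = 415 K.

T_m ≈ 415 K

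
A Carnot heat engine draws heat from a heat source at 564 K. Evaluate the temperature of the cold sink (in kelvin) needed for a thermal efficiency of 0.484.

From η = 1 − T_C/T_H, T_C = T_H·(1 − η) = 564.00 × (1 − 0.484) = 291.0 K.

T_C ≈ 291.0 K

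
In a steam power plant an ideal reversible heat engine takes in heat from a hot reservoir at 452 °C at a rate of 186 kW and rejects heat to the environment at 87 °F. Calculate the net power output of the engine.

Ẇ ≈ 108 kW

T_H = 452 °C → 452 + 273.15 = 725.15 K.
T_C = 87 °F → (87 − 32) × 5/9 = 30.56 °C = 303.71 K.
Carnot efficiency: η = 1 − T_C/T_H = 1 − 303.71/725.15 = 0.5812.
W = η·Q_H = 0.5812 × 186 = 108 kW.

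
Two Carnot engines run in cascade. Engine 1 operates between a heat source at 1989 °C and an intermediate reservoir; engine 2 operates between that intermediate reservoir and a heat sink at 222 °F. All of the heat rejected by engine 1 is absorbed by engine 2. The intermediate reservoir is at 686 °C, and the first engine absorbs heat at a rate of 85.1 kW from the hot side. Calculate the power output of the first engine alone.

T_H = 1989 °C → 1989 + 273.15 = 2262.15 K.
T_C = 222 °F → (222 − 32) × 5/9 = 105.56 °C = 378.71 K.
T_m = 686 °C → 686 + 273.15 = 959.15 K.
First-stage efficiency η₁ = 1 − T_m/T_H = 1 − 959.15/2262.15 = 0.5760.
W₁ = η₁·Q_H = 0.5760 × 85.1 = 49.0 kW.

Ẇ₁ ≈ 49.0 kW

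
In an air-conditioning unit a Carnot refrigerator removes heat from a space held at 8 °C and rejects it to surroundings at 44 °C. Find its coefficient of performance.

T_H = 44 °C → 44 + 273.15 = 317.15 K.
T_C = 8 °C → 8 + 273.15 = 281.15 K.
The reversible coefficient of performance is COP_R = T_C/(T_H − T_C) = 281.15/(317.15 − 281.15) = 7.81.

COP_R ≈ 7.81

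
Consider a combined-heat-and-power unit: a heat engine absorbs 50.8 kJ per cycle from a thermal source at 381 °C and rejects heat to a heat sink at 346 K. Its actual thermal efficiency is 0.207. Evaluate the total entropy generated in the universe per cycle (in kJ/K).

ΔS_univ ≈ 0.03877 kJ/K

T_H = 381 °C → 381 + 273.15 = 654.15 K.
W = η·Q_H = 0.207 × 50.8 = 10.52 kJ, so Q_C = Q_H − W = 40.28 kJ.
Reservoir entropy changes: ΔS_H = −Q_H/T_H = −50.8/654.15 = -0.07766 kJ/K and ΔS_C = +Q_C/T_C = 40.28/346.00 = 0.1164 kJ/K.
ΔS_univ = −Q_H/T_H + Q_C/T_C = 0.03877 kJ/K (> 0, since η = 0.207 < η_Carnot = 0.471).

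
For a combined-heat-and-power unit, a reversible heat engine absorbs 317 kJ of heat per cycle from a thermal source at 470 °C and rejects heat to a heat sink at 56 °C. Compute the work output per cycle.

W ≈ 177 kJ

T_H = 470 °C → 470 + 273.15 = 743.15 K.
T_C = 56 °C → 56 + 273.15 = 329.15 K.
Carnot efficiency: η = 1 − T_C/T_H = 1 − 329.15/743.15 = 0.5571.
W = η·Q_H = 0.5571 × 317 = 177 kJ.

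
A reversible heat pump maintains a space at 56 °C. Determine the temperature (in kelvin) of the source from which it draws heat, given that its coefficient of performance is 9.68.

T_C ≈ 295 K

T_H = 56 °C → 56 + 273.15 = 329.15 K.
COP_HP = T_H/(T_H − T_C) ⇒ T_C = T_H·(COP_HP − 1)/COP_HP = 329.15 × (9.68 − 1)/9.68 = 295 K.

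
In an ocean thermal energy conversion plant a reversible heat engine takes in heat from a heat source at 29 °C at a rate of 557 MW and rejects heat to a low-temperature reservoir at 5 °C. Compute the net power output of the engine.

Ẇ ≈ 44.2 MW

T_H = 29 °C → 29 + 273.15 = 302.15 K.
T_C = 5 °C → 5 + 273.15 = 278.15 K.
Since the cycle is reversible, η = 1 − T_C/T_H = 1 − 278.15/302.15 = 0.0794.
W = η·Q_H = 0.0794 × 557 = 44.2 MW.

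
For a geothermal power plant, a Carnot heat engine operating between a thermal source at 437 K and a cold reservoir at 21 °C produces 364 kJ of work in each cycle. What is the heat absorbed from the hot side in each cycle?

T_C = 21 °C → 21 + 273.15 = 294.15 K.
The Carnot efficiency is η = 1 − T_C/T_H = 1 − 294.15/437.00 = 0.3269.
Q_H = W/η = 364/0.3269 = 1110 kJ.

Q_H ≈ 1110 kJ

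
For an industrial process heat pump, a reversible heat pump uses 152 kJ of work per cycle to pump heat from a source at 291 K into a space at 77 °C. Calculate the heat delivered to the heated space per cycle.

Q_H ≈ 900 kJ

T_H = 77 °C → 77 + 273.15 = 350.15 K.
The Carnot heat-pump COP is COP_HP = T_H/(T_H − T_C) = 350.15/59.15 = 5.9197.
Q_H = COP_HP · W = 5.9197 × 152 = 900 kJ.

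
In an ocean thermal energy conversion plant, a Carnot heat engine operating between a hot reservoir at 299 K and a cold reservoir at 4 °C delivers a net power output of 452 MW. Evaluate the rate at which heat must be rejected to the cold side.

T_C = 4 °C → 4 + 273.15 = 277.15 K.
The Carnot efficiency is η = 1 − T_C/T_H = 1 − 277.15/299.00 = 0.0731.
Since Q_C/Q_H = T_C/T_H and Q_H = W/η, Q_C = W·T_C/(T_H − T_C) = 452 × 277.15/21.85 = 5730 MW.

Q̇_C ≈ 5730 MW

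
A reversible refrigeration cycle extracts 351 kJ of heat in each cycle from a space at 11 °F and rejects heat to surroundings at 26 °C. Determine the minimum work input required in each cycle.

T_H = 26 °C → 26 + 273.15 = 299.15 K.
T_C = 11 °F → (11 − 32) × 5/9 = -11.67 °C = 261.48 K.
The reversible coefficient of performance is COP_R = T_C/(T_H − T_C) = 261.48/37.67 = 6.9420.
W = Q_C/COP_R = 351/6.9420 = 50.56 kJ.

W_in ≈ 50.56 kJ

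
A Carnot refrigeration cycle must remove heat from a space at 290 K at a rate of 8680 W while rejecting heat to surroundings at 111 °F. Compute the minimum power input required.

Ẇ_in ≈ 809 W

T_H = 111 °F → (111 − 32) × 5/9 = 43.89 °C = 317.04 K.
COP_R = T_C/(T_H − T_C) = 290.00/27.04 = 10.7253.
W = Q_C/COP_R = 8680/10.7253 = 809 W.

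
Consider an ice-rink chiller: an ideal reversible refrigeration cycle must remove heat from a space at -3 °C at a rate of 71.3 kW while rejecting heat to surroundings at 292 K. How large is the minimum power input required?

T_C = -3 °C → -3 + 273.15 = 270.15 K.
Carnot COP: COP_R = T_C/(T_H − T_C) = 270.15/21.85 = 12.3638.
W = Q_C/COP_R = 71.3/12.3638 = 5.767 kW.

Ẇ_in ≈ 5.767 kW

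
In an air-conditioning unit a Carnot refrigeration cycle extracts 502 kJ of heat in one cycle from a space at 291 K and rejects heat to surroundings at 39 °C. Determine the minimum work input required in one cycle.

T_H = 39 °C → 39 + 273.15 = 312.15 K.
The reversible coefficient of performance is COP_R = T_C/(T_H − T_C) = 291.00/21.15 = 13.7589.
W = Q_C/COP_R = 502/13.7589 = 36.5 kJ.

W_in ≈ 36.5 kJ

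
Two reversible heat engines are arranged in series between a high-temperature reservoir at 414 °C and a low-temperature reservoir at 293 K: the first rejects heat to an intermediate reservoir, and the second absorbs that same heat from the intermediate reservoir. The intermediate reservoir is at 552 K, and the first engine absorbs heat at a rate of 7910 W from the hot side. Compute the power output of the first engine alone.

T_H = 414 °C → 414 + 273.15 = 687.15 K.
First-stage efficiency η₁ = 1 − T_m/T_H = 1 − 552.00/687.15 = 0.1967.
W₁ = η₁·Q_H = 0.1967 × 7910 = 1556 W.

Ẇ₁ ≈ 1556 W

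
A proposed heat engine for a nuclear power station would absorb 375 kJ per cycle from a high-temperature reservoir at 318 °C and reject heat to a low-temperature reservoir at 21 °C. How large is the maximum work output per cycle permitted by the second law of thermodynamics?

W_max ≈ 188.4 kJ

T_H = 318 °C → 318 + 273.15 = 591.15 K.
T_C = 21 °C → 21 + 273.15 = 294.15 K.
No engine can exceed the Carnot limit: η_max = 1 − T_C/T_H = 1 − 294.15/591.15 = 0.5024.
W_max = η_max · Q_H = 0.5024 × 375 = 188.4 kJ.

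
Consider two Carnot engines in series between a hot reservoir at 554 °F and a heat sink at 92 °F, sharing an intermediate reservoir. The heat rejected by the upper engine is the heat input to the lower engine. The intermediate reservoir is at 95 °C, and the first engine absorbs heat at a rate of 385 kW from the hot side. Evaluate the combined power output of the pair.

Ẇ_total ≈ 175.5 kW

T_H = 554 °F → (554 − 32) × 5/9 = 290.00 °C = 563.15 K.
T_C = 92 °F → (92 − 32) × 5/9 = 33.33 °C = 306.48 K.
Two reversible stages in series are equivalent to a single Carnot engine between T_H and T_C, so η_total = 1 − T_C/T_H = 1 − 306.48/563.15 = 0.4558.
W_total = η_total · Q_H = 0.4558 × 385 = 175.5 kW.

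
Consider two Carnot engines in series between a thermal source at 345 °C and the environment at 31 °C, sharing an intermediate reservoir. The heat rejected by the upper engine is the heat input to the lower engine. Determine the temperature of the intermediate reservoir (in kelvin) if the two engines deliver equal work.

T_m ≈ 461 K

T_H = 345 °C → 345 + 273.15 = 618.15 K.
T_C = 31 °C → 31 + 273.15 = 304.15 K.
For reversible stages Q_m = Q_H·(T_m/T_H). Setting W₁ = Q_H(1 − T_m/T_H) equal to W₂ = Q_m(1 − T_C/T_m) = Q_H·(T_m − T_C)/T_H gives T_H − T_m = T_m − T_C, so T_m = (T_H + T_C)/2 = (618.15 + 304.15)/2 = 461 K.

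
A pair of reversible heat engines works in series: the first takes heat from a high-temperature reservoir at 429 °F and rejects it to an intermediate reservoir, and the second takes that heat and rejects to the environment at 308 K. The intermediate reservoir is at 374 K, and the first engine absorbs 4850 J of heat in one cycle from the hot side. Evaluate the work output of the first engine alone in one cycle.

T_H = 429 °F → (429 − 32) × 5/9 = 220.56 °C = 493.71 K.
First-stage efficiency η₁ = 1 − T_m/T_H = 1 − 374.00/493.71 = 0.2425.
W₁ = η₁·Q_H = 0.2425 × 4850 = 1176 J.

W₁ ≈ 1176 J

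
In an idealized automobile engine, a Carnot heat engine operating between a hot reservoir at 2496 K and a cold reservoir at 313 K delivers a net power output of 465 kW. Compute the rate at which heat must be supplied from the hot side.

Q̇_H ≈ 531.7 kW

Carnot efficiency: η = 1 − T_C/T_H = 1 − 313.00/2496.00 = 0.8746.
Q_H = W/η = 465/0.8746 = 531.7 kW.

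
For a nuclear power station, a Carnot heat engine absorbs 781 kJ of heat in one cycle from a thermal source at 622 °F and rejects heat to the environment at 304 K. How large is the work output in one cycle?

W ≈ 385.9 kJ

T_H = 622 °F → (622 − 32) × 5/9 = 327.78 °C = 600.93 K.
η_rev = 1 − T_C/T_H = 1 − 304.00/600.93 = 0.4941.
W = η·Q_H = 0.4941 × 781 = 385.9 kJ.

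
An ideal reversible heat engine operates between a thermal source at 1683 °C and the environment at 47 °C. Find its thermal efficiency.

η ≈ 0.8363

T_H = 1683 °C → 1683 + 273.15 = 1956.15 K.
T_C = 47 °C → 47 + 273.15 = 320.15 K.
The Carnot efficiency is η = 1 − T_C/T_H = 1 − 320.15/1956.15 = 0.8363.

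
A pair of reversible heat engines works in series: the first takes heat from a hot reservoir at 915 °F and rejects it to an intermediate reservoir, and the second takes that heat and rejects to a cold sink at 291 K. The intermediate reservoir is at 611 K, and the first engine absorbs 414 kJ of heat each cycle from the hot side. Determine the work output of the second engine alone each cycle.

W₂ ≈ 173.5 kJ

T_H = 915 °F → (915 − 32) × 5/9 = 490.56 °C = 763.71 K.
Heat entering the second stage: Q_m = Q_H·(T_m/T_H) = 414 × 611.00/763.71 = 331.2 kJ.
Second-stage efficiency η₂ = 1 − T_C/T_m = 1 − 291.00/611.00 = 0.5237, so W₂ = η₂·Q_m = 173.5 kJ.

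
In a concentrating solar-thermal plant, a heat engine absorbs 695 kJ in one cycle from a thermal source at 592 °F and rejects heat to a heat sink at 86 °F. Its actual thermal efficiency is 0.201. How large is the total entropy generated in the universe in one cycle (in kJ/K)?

T_H = 592 °F → (592 − 32) × 5/9 = 311.11 °C = 584.26 K.
T_C = 86 °F → (86 − 32) × 5/9 = 30.00 °C = 303.15 K.
W = η·Q_H = 0.201 × 695 = 139.7 kJ, so Q_C = Q_H − W = 555.3 kJ.
Entropy balance on the reservoirs: −Q_H/T_H = -1.190 kJ/K, +Q_C/T_C = 1.832 kJ/K.
ΔS_univ = −Q_H/T_H + Q_C/T_C = 0.642 kJ/K (> 0, since η = 0.201 < η_Carnot = 0.481).

ΔS_univ ≈ 0.642 kJ/K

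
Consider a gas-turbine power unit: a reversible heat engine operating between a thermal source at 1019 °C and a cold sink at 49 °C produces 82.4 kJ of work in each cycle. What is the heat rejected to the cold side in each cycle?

T_H = 1019 °C → 1019 + 273.15 = 1292.15 K.
T_C = 49 °C → 49 + 273.15 = 322.15 K.
η_rev = 1 − T_C/T_H = 1 − 322.15/1292.15 = 0.7507.
Since Q_C/Q_H = T_C/T_H and Q_H = W/η, Q_C = W·T_C/(T_H − T_C) = 82.4 × 322.15/970.00 = 27.37 kJ.

Q_C ≈ 27.37 kJ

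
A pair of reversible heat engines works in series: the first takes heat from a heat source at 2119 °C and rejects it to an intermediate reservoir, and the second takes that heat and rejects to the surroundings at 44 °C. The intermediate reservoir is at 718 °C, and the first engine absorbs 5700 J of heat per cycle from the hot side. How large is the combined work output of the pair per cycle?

W_total ≈ 4940 J

T_H = 2119 °C → 2119 + 273.15 = 2392.15 K.
T_C = 44 °C → 44 + 273.15 = 317.15 K.
Two reversible stages in series are equivalent to a single Carnot engine between T_H and T_C, so η_total = 1 − T_C/T_H = 1 − 317.15/2392.15 = 0.8674.
W_total = η_total · Q_H = 0.8674 × 5700 = 4940 J.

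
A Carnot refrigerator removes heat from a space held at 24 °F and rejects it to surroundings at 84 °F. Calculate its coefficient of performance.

COP_R ≈ 8.06

T_H = 84 °F → (84 − 32) × 5/9 = 28.89 °C = 302.04 K.
T_C = 24 °F → (24 − 32) × 5/9 = -4.44 °C = 268.71 K.
The reversible coefficient of performance is COP_R = T_C/(T_H − T_C) = 268.71/(302.04 − 268.71) = 8.06.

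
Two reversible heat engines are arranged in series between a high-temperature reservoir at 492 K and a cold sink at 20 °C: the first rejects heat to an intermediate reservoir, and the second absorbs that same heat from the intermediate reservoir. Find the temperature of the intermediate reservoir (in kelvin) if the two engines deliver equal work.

T_C = 20 °C → 20 + 273.15 = 293.15 K.
For reversible stages Q_m = Q_H·(T_m/T_H). Setting W₁ = Q_H(1 − T_m/T_H) equal to W₂ = Q_m(1 − T_C/T_m) = Q_H·(T_m − T_C)/T_H gives T_H − T_m = T_m − T_C, so T_m = (T_H + T_C)/2 = (492.00 + 293.15)/2 = 393 K.

T_m ≈ 393 K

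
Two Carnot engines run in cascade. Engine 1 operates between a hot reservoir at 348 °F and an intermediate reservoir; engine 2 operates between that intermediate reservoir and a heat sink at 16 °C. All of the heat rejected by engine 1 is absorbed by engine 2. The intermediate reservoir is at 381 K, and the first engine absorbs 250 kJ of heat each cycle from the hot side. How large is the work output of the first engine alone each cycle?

T_H = 348 °F → (348 − 32) × 5/9 = 175.56 °C = 448.71 K.
T_C = 16 °C → 16 + 273.15 = 289.15 K.
First-stage efficiency η₁ = 1 − T_m/T_H = 1 − 381.00/448.71 = 0.1509.
W₁ = η₁·Q_H = 0.1509 × 250 = 37.7 kJ.

W₁ ≈ 37.7 kJ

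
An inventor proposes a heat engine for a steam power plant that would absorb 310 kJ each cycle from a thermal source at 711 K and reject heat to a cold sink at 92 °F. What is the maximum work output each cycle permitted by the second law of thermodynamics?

T_C = 92 °F → (92 − 32) × 5/9 = 33.33 °C = 306.48 K.
The upper bound on efficiency is η_max = 1 − T_C/T_H = 1 − 306.48/711.00 = 0.5689.
W_max = η_max · Q_H = 0.5689 × 310 = 176 kJ.

W_max ≈ 176 kJ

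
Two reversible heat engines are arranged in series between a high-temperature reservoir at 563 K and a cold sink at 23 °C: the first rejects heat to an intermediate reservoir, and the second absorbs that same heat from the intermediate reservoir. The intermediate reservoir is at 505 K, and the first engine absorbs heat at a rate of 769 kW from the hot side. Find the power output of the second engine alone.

T_C = 23 °C → 23 + 273.15 = 296.15 K.
Heat entering the second stage: Q_m = Q_H·(T_m/T_H) = 769 × 505.00/563.00 = 690 kW.
Second-stage efficiency η₂ = 1 − T_C/T_m = 1 − 296.15/505.00 = 0.4136, so W₂ = η₂·Q_m = 285 kW.

Ẇ₂ ≈ 285 kW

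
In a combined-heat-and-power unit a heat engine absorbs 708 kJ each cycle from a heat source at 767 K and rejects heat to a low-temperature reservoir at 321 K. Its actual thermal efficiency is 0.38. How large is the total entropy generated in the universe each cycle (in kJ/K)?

ΔS_univ ≈ 0.444 kJ/K

W = η·Q_H = 0.38 × 708 = 269.0 kJ, so Q_C = Q_H − W = 439.0 kJ.
Entropy balance on the reservoirs: −Q_H/T_H = -0.9231 kJ/K, +Q_C/T_C = 1.367 kJ/K.
ΔS_univ = −Q_H/T_H + Q_C/T_C = 0.444 kJ/K (> 0, since η = 0.38 < η_Carnot = 0.581).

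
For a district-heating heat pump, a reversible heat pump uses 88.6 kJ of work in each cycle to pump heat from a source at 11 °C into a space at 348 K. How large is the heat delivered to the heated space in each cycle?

T_C = 11 °C → 11 + 273.15 = 284.15 K.
For a reversible heat pump, COP_HP = T_H/(T_H − T_C) = 348.00/63.85 = 5.4503.
Q_H = COP_HP · W = 5.4503 × 88.6 = 482.9 kJ.

Q_H ≈ 482.9 kJ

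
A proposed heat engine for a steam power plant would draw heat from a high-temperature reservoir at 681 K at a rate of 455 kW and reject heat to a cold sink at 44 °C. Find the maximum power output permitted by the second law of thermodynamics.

Ẇ_max ≈ 243 kW

T_C = 44 °C → 44 + 273.15 = 317.15 K.
The second-law ceiling is the Carnot efficiency, η_max = 1 − T_C/T_H = 1 − 317.15/681.00 = 0.5343.
W_max = η_max · Q_H = 0.5343 × 455 = 243 kW.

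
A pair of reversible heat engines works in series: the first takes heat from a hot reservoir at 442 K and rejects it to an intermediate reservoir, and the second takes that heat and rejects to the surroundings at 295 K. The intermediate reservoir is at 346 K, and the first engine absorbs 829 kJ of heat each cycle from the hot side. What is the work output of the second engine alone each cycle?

W₂ ≈ 95.7 kJ

Heat entering the second stage: Q_m = Q_H·(T_m/T_H) = 829 × 346.00/442.00 = 649 kJ.
Second-stage efficiency η₂ = 1 − T_C/T_m = 1 − 295.00/346.00 = 0.1474, so W₂ = η₂·Q_m = 95.7 kJ.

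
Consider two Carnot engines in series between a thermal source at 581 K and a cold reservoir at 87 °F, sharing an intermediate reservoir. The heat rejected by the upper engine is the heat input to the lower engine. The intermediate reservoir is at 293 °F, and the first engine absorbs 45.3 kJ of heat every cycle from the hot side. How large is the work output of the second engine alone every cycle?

W₂ ≈ 8.92 kJ

T_C = 87 °F → (87 − 32) × 5/9 = 30.56 °C = 303.71 K.
T_m = 293 °F → (293 − 32) × 5/9 = 145.00 °C = 418.15 K.
Heat entering the second stage: Q_m = Q_H·(T_m/T_H) = 45.3 × 418.15/581.00 = 32.6 kJ.
Second-stage efficiency η₂ = 1 − T_C/T_m = 1 − 303.71/418.15 = 0.2737, so W₂ = η₂·Q_m = 8.92 kJ.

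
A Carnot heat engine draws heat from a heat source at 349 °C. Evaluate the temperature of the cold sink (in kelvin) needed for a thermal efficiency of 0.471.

T_C ≈ 329 K

T_H = 349 °C → 349 + 273.15 = 622.15 K.
From η = 1 − T_C/T_H, T_C = T_H·(1 − η) = 622.15 × (1 − 0.471) = 329 K.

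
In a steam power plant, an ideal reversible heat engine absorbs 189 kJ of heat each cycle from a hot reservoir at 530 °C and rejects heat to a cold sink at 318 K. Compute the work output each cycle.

T_H = 530 °C → 530 + 273.15 = 803.15 K.
The Carnot efficiency is η = 1 − T_C/T_H = 1 − 318.00/803.15 = 0.6041.
W = η·Q_H = 0.6041 × 189 = 114.2 kJ.

W ≈ 114.2 kJ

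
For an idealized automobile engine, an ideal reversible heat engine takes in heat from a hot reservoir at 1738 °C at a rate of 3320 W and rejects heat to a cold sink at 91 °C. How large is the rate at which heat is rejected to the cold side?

Q̇_C ≈ 601 W

T_H = 1738 °C → 1738 + 273.15 = 2011.15 K.
T_C = 91 °C → 91 + 273.15 = 364.15 K.
Since the cycle is reversible, η = 1 − T_C/T_H = 1 − 364.15/2011.15 = 0.8189.
For a reversible cycle Q_C/Q_H = T_C/T_H, so Q_C = 3320 × 364.15/2011.15 = 601 W.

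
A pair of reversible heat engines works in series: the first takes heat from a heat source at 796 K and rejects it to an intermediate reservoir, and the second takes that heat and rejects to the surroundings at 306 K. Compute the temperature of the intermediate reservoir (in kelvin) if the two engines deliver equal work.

T_m ≈ 551.0 K

For reversible stages Q_m = Q_H·(T_m/T_H). Setting W₁ = Q_H(1 − T_m/T_H) equal to W₂ = Q_m(1 − T_C/T_m) = Q_H·(T_m − T_C)/T_H gives T_H − T_m = T_m − T_C, so T_m = (T_H + T_C)/2 = (796.00 + 306.00)/2 = 551.0 K.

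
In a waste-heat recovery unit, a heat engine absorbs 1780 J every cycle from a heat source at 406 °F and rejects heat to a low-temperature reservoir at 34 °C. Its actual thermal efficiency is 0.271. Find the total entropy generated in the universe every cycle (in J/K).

T_H = 406 °F → (406 − 32) × 5/9 = 207.78 °C = 480.93 K.
T_C = 34 °C → 34 + 273.15 = 307.15 K.
W = η·Q_H = 0.271 × 1780 = 482.4 J, so Q_C = Q_H − W = 1298 J.
Entropy balance on the reservoirs: −Q_H/T_H = -3.701 J/K, +Q_C/T_C = 4.225 J/K.
ΔS_univ = −Q_H/T_H + Q_C/T_C = 0.524 J/K (> 0, since η = 0.271 < η_Carnot = 0.361).

ΔS_univ ≈ 0.524 J/K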